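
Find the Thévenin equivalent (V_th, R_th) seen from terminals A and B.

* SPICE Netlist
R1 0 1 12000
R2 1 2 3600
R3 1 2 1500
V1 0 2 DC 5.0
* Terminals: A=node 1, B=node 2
Step 1 — V_th is the open-circuit voltage V_A - V_B (nothing connected across the terminals).
Nodal analysis, taking node 2 as the 0 V reference.
Source V1 fixes V_0 = 5 V.
KCL at each unknown node (sum of currents leaving = 0; resistances in Ω):
  Node 1: (V_1 - 5)/12000 + (V_1 - 0)/3600 + (V_1 - 0)/1500 = 0
Collecting terms: 0.001028 × V_1 = 0.0004167  =>  V_1 = 0.4054 V
V_th = V_1 - V_2 = 0.4054 - 0 = 0.4054 V
Step 2 — R_th: zero the source — replace V1 by a short circuit (node 2 merges into node 0) — and find the resistance seen between A (node 1) and B (node 0).
Reduce the network between node 1 (A) and node 0 (B) by series/parallel combination:
  Rp1 = R1 ‖ R2 ‖ R3 (parallel, all between nodes 0 and 1) = 1/(1/12000 + 1/3600 + 1/1500) = 973 Ω
R_th = 973 Ω

Final answer: V_th = 0.4054 V, R_th = 973 Ω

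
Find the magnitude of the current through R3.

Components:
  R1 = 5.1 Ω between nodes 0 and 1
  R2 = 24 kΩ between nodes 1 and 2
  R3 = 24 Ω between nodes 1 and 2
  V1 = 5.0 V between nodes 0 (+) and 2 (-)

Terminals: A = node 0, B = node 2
Nodal analysis, taking node 2 as the 0 V reference.
Source V1 fixes V_0 = 5 V.
KCL at each unknown node (sum of currents leaving = 0; resistances in Ω):
  Node 1: (V_1 - 5)/5.1 + (V_1 - 0)/24000 + (V_1 - 0)/24 = 0
Collecting terms: 0.2378 × V_1 = 0.9804  =>  V_1 = 4.123 V
I_R3 = (V_1 - V_2)/R3 = (4.123 - 0)/24 = 0.1718 A
|I_R3| = 0.1718 A

Final answer: |I_R3| = 0.1718 A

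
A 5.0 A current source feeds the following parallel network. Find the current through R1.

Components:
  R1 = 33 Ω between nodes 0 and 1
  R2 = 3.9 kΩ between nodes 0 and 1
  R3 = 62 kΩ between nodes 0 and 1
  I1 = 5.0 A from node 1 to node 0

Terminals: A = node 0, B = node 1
All resistors sit directly between nodes 0 and 1, so they are in parallel and share one voltage V; the full source current 5 A splits among them.
1/R_par = 1/33 + 1/3900 + 1/62000 = 0.03058 S  =>  R_par = 32.71 Ω
V = I × R_par = 5 × 32.71 = 163.5 V
I_R1 = V/R1 = 163.5/33 = 4.955 A

Final answer: 4.955 A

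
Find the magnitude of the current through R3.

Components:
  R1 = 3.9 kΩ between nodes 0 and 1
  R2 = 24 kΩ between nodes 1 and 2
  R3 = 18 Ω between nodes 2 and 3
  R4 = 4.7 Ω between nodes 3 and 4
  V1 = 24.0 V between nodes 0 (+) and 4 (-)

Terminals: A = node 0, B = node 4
Nodal analysis, taking node 4 as the 0 V reference.
Source V1 fixes V_0 = 24 V.
KCL at each unknown node (sum of currents leaving = 0; resistances in Ω):
  Node 1: (V_1 - 24)/3900 + (V_1 - V_2)/24000 = 0
  Node 2: (V_2 - V_1)/24000 + (V_2 - V_3)/18 = 0
  Node 3: (V_3 - V_2)/18 + (V_3 - 0)/4.7 = 0
Collecting terms (coefficients in siemens):
  0.0002981·V_1 - 0.00004167·V_2 = 0.006154
  0.0556·V_2 - 0.00004167·V_1 - 0.05556·V_3 = 0
  0.2683·V_3 - 0.05556·V_2 = 0
Solving these 3 simultaneous equations (Gaussian elimination) gives:
  V_1 = 20.65 V, V_2 = 0.01951 V, V_3 = 0.00404 V
I_R3 = (V_2 - V_3)/R3 = (0.01951 - 0.00404)/18 = 0.0008595 A
|I_R3| = 0.0008595 A

Final answer: |I_R3| = 0.0008595 A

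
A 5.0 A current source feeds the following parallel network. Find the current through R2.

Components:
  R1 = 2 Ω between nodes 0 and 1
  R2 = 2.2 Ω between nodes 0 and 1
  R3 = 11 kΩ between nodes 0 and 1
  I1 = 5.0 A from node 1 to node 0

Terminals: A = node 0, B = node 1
All resistors sit directly between nodes 0 and 1, so they are in parallel and share one voltage V; the full source current 5 A splits among them.
1/R_par = 1/2 + 1/2.2 + 1/11000 = 0.9546 S  =>  R_par = 1.048 Ω
V = I × R_par = 5 × 1.048 = 5.238 V
I_R2 = V/R2 = 5.238/2.2 = 2.381 A

Final answer: 2.381 A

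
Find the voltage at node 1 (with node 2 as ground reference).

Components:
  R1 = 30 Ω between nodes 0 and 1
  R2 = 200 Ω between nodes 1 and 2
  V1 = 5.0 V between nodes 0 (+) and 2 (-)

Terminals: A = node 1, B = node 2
Nodal analysis, taking node 2 as the 0 V reference.
Source V1 fixes V_0 = 5 V.
KCL at each unknown node (sum of currents leaving = 0; resistances in Ω):
  Node 1: (V_1 - 5)/30 + (V_1 - 0)/200 = 0
Collecting terms: 0.03833 × V_1 = 0.1667  =>  V_1 = 4.348 V
The requested potential is V_1 = 4.348 V.

Final answer: V_1 = 4.348 V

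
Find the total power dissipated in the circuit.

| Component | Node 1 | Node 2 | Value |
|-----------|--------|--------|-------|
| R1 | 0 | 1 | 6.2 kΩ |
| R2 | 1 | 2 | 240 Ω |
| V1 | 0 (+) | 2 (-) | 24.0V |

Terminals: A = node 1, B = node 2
Nodal analysis, taking node 2 as the 0 V reference.
Source V1 fixes V_0 = 24 V.
KCL at each unknown node (sum of currents leaving = 0; resistances in Ω):
  Node 1: (V_1 - 24)/6200 + (V_1 - 0)/240 = 0
Collecting terms: 0.004328 × V_1 = 0.003871  =>  V_1 = 0.8944 V
Power in each resistor, P = (ΔV)²/R:
  P_R1 = (24 - 0.8944)²/6200 = 0.08611 W
  P_R2 = (0.8944 - 0)²/240 = 0.003333 W
P_total = P_R1 + P_R2 = 0.08944 W

Final answer: 0.08944 W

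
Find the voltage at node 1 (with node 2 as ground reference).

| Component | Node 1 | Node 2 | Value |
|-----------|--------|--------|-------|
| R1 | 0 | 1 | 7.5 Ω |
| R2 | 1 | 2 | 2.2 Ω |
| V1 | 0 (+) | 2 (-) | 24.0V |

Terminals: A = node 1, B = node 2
Nodal analysis, taking node 2 as the 0 V reference.
Source V1 fixes V_0 = 24 V.
KCL at each unknown node (sum of currents leaving = 0; resistances in Ω):
  Node 1: (V_1 - 24)/7.5 + (V_1 - 0)/2.2 = 0
Collecting terms: 0.5879 × V_1 = 3.2  =>  V_1 = 5.443 V
The requested potential is V_1 = 5.443 V.

Final answer: V_1 = 5.443 V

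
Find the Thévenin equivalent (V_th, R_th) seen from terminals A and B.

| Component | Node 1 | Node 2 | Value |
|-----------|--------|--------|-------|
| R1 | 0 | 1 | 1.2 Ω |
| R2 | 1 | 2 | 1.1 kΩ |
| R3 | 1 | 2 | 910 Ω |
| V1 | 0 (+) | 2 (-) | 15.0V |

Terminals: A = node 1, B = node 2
Step 1 — V_th is the open-circuit voltage V_A - V_B (nothing connected across the terminals).
Nodal analysis, taking node 2 as the 0 V reference.
Source V1 fixes V_0 = 15 V.
KCL at each unknown node (sum of currents leaving = 0; resistances in Ω):
  Node 1: (V_1 - 15)/1.2 + (V_1 - 0)/1100 + (V_1 - 0)/910 = 0
Collecting terms: 0.8353 × V_1 = 12.5  =>  V_1 = 14.96 V
V_th = V_1 - V_2 = 14.96 - 0 = 14.96 V
Step 2 — R_th: zero the source — replace V1 by a short circuit (node 2 merges into node 0) — and find the resistance seen between A (node 1) and B (node 0).
Reduce the network between node 1 (A) and node 0 (B) by series/parallel combination:
  Rp1 = R1 ‖ R2 ‖ R3 (parallel, all between nodes 0 and 1) = 1/(1/1.2 + 1/1100 + 1/910) = 1.197 Ω
R_th = 1.197 Ω

Final answer: V_th = 14.96 V, R_th = 1.197 Ω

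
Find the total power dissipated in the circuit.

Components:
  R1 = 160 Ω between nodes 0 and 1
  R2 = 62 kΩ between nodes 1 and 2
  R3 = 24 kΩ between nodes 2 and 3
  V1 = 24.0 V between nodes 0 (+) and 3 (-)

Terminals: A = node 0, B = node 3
Nodal analysis, taking node 3 as the 0 V reference.
Source V1 fixes V_0 = 24 V.
KCL at each unknown node (sum of currents leaving = 0; resistances in Ω):
  Node 1: (V_1 - 24)/160 + (V_1 - V_2)/62000 = 0
  Node 2: (V_2 - V_1)/62000 + (V_2 - 0)/24000 = 0
Collecting terms (coefficients in siemens):
  0.006266·V_1 - 0.00001613·V_2 = 0.15
  0.0000578·V_2 - 0.00001613·V_1 = 0
Determinant D = (0.006266)(0.0000578) - (-0.00001613)(-0.00001613) = 0.0000003619
V_1 = [(0.15)(0.0000578) - (-0.00001613)(0)]/D = 23.96 V
V_2 = [(0.006266)(0) - (0.15)(-0.00001613)]/D = 6.685 V
Power in each resistor, P = (ΔV)²/R:
  P_R1 = (24 - 23.96)²/160 = 0.00001241 W
  P_R2 = (23.96 - 6.685)²/62000 = 0.004811 W
  P_R3 = (6.685 - 0)²/24000 = 0.001862 W
P_total = P_R1 + P_R2 + P_R3 = 0.006685 W

Final answer: 0.006685 W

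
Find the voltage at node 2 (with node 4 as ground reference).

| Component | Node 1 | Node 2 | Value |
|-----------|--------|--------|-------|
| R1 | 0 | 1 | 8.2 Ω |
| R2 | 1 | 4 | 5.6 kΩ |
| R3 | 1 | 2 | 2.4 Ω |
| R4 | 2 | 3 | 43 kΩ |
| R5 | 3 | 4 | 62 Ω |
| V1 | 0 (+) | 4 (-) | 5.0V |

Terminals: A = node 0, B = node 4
Nodal analysis, taking node 4 as the 0 V reference.
Source V1 fixes V_0 = 5 V.
KCL at each unknown node (sum of currents leaving = 0; resistances in Ω):
  Node 1: (V_1 - 5)/8.2 + (V_1 - 0)/5600 + (V_1 - V_2)/2.4 = 0
  Node 2: (V_2 - V_1)/2.4 + (V_2 - V_3)/43000 = 0
  Node 3: (V_3 - V_2)/43000 + (V_3 - 0)/62 = 0
Collecting terms (coefficients in siemens):
  0.5388·V_1 - 0.4167·V_2 = 0.6098
  0.4167·V_2 - 0.4167·V_1 - 0.00002326·V_3 = 0
  0.01615·V_3 - 0.00002326·V_2 = 0
Solving these 3 simultaneous equations (Gaussian elimination) gives:
  V_1 = 4.992 V, V_2 = 4.991 V, V_3 = 0.007187 V
The requested potential is V_2 = 4.991 V.

Final answer: V_2 = 4.991 V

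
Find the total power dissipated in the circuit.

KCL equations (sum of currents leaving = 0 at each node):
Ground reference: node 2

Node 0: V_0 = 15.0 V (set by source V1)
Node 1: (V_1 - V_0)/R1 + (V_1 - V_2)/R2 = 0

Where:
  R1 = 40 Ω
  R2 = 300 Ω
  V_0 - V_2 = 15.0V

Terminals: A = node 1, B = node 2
Nodal analysis, taking node 2 as the 0 V reference.
Source V1 fixes V_0 = 15 V.
KCL at each unknown node (sum of currents leaving = 0; resistances in Ω):
  Node 1: (V_1 - 15)/40 + (V_1 - 0)/300 = 0
Collecting terms: 0.02833 × V_1 = 0.375  =>  V_1 = 13.24 V
Power in each resistor, P = (ΔV)²/R:
  P_R1 = (15 - 13.24)²/40 = 0.07785 W
  P_R2 = (13.24 - 0)²/300 = 0.5839 W
P_total = P_R1 + P_R2 = 0.6618 W

Final answer: 0.6618 W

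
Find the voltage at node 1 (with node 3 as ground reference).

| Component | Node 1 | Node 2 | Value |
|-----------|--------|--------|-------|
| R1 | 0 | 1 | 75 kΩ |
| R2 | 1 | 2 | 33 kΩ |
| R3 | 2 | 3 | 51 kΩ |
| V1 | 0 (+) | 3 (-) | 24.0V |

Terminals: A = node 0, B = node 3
Nodal analysis, taking node 3 as the 0 V reference.
Source V1 fixes V_0 = 24 V.
KCL at each unknown node (sum of currents leaving = 0; resistances in Ω):
  Node 1: (V_1 - 24)/75000 + (V_1 - V_2)/33000 = 0
  Node 2: (V_2 - V_1)/33000 + (V_2 - 0)/51000 = 0
Collecting terms (coefficients in siemens):
  0.00004364·V_1 - 0.0000303·V_2 = 0.00032
  0.00004991·V_2 - 0.0000303·V_1 = 0
Determinant D = (0.00004364)(0.00004991) - (-0.0000303)(-0.0000303) = 0.00000000126
V_1 = [(0.00032)(0.00004991) - (-0.0000303)(0)]/D = 12.68 V
V_2 = [(0.00004364)(0) - (0.00032)(-0.0000303)]/D = 7.698 V
The requested potential is V_1 = 12.68 V.

Final answer: V_1 = 12.68 V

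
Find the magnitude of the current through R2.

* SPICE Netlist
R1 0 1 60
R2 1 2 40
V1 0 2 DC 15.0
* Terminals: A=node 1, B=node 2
Nodal analysis, taking node 2 as the 0 V reference.
Source V1 fixes V_0 = 15 V.
KCL at each unknown node (sum of currents leaving = 0; resistances in Ω):
  Node 1: (V_1 - 15)/60 + (V_1 - 0)/40 = 0
Collecting terms: 0.04167 × V_1 = 0.25  =>  V_1 = 6 V
I_R2 = (V_1 - V_2)/R2 = (6 - 0)/40 = 0.15 A
|I_R2| = 0.15 A

Final answer: |I_R2| = 0.15 A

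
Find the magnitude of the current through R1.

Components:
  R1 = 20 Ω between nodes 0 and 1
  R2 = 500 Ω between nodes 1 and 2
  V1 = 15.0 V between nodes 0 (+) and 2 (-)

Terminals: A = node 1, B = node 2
Nodal analysis, taking node 2 as the 0 V reference.
Source V1 fixes V_0 = 15 V.
KCL at each unknown node (sum of currents leaving = 0; resistances in Ω):
  Node 1: (V_1 - 15)/20 + (V_1 - 0)/500 = 0
Collecting terms: 0.052 × V_1 = 0.75  =>  V_1 = 14.42 V
I_R1 = (V_0 - V_1)/R1 = (15 - 14.42)/20 = 0.02885 A
|I_R1| = 0.02885 A

Final answer: |I_R1| = 0.02885 A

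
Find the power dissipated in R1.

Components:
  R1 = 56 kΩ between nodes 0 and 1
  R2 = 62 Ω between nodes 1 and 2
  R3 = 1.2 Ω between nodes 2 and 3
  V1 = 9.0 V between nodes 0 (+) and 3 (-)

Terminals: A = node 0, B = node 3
Nodal analysis, taking node 3 as the 0 V reference.
Source V1 fixes V_0 = 9 V.
KCL at each unknown node (sum of currents leaving = 0; resistances in Ω):
  Node 1: (V_1 - 9)/56000 + (V_1 - V_2)/62 = 0
  Node 2: (V_2 - V_1)/62 + (V_2 - 0)/1.2 = 0
Collecting terms (coefficients in siemens):
  0.01615·V_1 - 0.01613·V_2 = 0.0001607
  0.8495·V_2 - 0.01613·V_1 = 0
Determinant D = (0.01615)(0.8495) - (-0.01613)(-0.01613) = 0.01346
V_1 = [(0.0001607)(0.8495) - (-0.01613)(0)]/D = 0.01015 V
V_2 = [(0.01615)(0) - (0.0001607)(-0.01613)]/D = 0.0001926 V
I_R1 = (V_0 - V_1)/R1 = (9 - 0.01015)/56000 = 0.0001605 A
P_R1 = I_R1² × R1 = (0.0001605)² × 56000 = 0.001443 W

Final answer: 0.001443 W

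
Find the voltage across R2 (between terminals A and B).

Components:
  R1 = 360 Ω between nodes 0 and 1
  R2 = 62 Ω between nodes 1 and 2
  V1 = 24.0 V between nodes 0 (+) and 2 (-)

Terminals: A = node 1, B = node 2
R1 and R2 are in series across V1 (node 0 → node 1 → node 2), and the output A–B is taken across R2, so this is a voltage divider.
Series current: I = V1/(R1 + R2) = 24/(360 + 62) = 24/422 = 0.05687 A
V_R2 = I × R2 = V1 × R2/(R1 + R2) = 24 × 62/422 = 3.526 V

Final answer: 3.526 V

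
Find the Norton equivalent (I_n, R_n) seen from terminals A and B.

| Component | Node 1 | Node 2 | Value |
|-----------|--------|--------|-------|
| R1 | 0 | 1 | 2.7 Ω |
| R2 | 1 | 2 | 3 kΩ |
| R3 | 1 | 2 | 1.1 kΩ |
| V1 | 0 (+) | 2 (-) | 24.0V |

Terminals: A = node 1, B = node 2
Find the Thévenin equivalent first; then I_n = V_th/R_th and R_n = R_th.
Step 1 — V_th is the open-circuit voltage V_A - V_B (nothing connected across the terminals).
Nodal analysis, taking node 2 as the 0 V reference.
Source V1 fixes V_0 = 24 V.
KCL at each unknown node (sum of currents leaving = 0; resistances in Ω):
  Node 1: (V_1 - 24)/2.7 + (V_1 - 0)/3000 + (V_1 - 0)/1100 = 0
Collecting terms: 0.3716 × V_1 = 8.889  =>  V_1 = 23.92 V
V_th = V_1 - V_2 = 23.92 - 0 = 23.92 V
Step 2 — R_th: zero the source — replace V1 by a short circuit (node 2 merges into node 0) — and find the resistance seen between A (node 1) and B (node 0).
Reduce the network between node 1 (A) and node 0 (B) by series/parallel combination:
  Rp1 = R1 ‖ R2 ‖ R3 (parallel, all between nodes 0 and 1) = 1/(1/2.7 + 1/3000 + 1/1100) = 2.691 Ω
R_th = 2.691 Ω
I_n = V_th/R_th = 23.92/2.691 = 8.889 A, and R_n = R_th = 2.691 Ω

Final answer: I_n = 8.889 A, R_n = 2.691 Ω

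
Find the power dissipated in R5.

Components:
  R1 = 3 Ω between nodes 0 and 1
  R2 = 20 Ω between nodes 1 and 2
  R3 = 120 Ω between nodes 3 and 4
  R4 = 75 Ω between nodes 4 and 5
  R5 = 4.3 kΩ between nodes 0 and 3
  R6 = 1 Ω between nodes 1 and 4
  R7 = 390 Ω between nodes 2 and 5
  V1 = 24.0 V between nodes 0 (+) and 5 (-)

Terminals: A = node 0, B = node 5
Nodal analysis, taking node 5 as the 0 V reference.
Source V1 fixes V_0 = 24 V.
KCL at each unknown node (sum of currents leaving = 0; resistances in Ω):
  Node 1: (V_1 - 24)/3 + (V_1 - V_2)/20 + (V_1 - V_4)/1 = 0
  Node 2: (V_2 - V_1)/20 + (V_2 - 0)/390 = 0
  Node 3: (V_3 - V_4)/120 + (V_3 - 24)/4300 = 0
  Node 4: (V_4 - V_3)/120 + (V_4 - 0)/75 + (V_4 - V_1)/1 = 0
Collecting terms (coefficients in siemens):
  1.383·V_1 - 0.05·V_2 - 1·V_4 = 8
  0.05256·V_2 - 0.05·V_1 = 0
  0.008566·V_3 - 0.008333·V_4 = 0.005581
  1.022·V_4 - 1·V_1 - 0.008333·V_3 = 0
Solving these 4 simultaneous equations (Gaussian elimination) gives:
  V_1 = 22.93 V, V_2 = 21.81 V, V_3 = 22.66 V, V_4 = 22.63 V
I_R5 = (V_0 - V_3)/R5 = (24 - 22.66)/4300 = 0.0003107 A
P_R5 = I_R5² × R5 = (0.0003107)² × 4300 = 0.0004151 W

Final answer: 0.0004151 W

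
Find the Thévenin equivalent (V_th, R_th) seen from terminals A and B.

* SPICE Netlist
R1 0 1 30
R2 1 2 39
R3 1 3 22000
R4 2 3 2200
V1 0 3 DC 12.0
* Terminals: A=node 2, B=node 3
Step 1 — V_th is the open-circuit voltage V_A - V_B (nothing connected across the terminals).
Nodal analysis, taking node 3 as the 0 V reference.
Source V1 fixes V_0 = 12 V.
KCL at each unknown node (sum of currents leaving = 0; resistances in Ω):
  Node 1: (V_1 - 12)/30 + (V_1 - V_2)/39 + (V_1 - 0)/22000 = 0
  Node 2: (V_2 - V_1)/39 + (V_2 - 0)/2200 = 0
Collecting terms (coefficients in siemens):
  0.05902·V_1 - 0.02564·V_2 = 0.4
  0.0261·V_2 - 0.02564·V_1 = 0
Determinant D = (0.05902)(0.0261) - (-0.02564)(-0.02564) = 0.0008827
V_1 = [(0.4)(0.0261) - (-0.02564)(0)]/D = 11.83 V
V_2 = [(0.05902)(0) - (0.4)(-0.02564)]/D = 11.62 V
V_th = V_2 - V_3 = 11.62 - 0 = 11.62 V
Step 2 — R_th: zero the source — replace V1 by a short circuit (node 3 merges into node 0) — and find the resistance seen between A (node 2) and B (node 0).
Reduce the network between node 2 (A) and node 0 (B) by series/parallel combination:
  Rp1 = R1 ‖ R3 (parallel, both between nodes 0 and 1) = 1/(1/30 + 1/22000) = 29.96 Ω
  Rs1 = R2 + Rp1 (series, joined only at node 1) = 39 + 29.96 = 68.96 Ω
  Rp2 = R4 ‖ Rs1 (parallel, both between nodes 0 and 2) = 1/(1/2200 + 1/68.96) = 66.86 Ω
R_th = 66.86 Ω

Final answer: V_th = 11.62 V, R_th = 66.86 Ω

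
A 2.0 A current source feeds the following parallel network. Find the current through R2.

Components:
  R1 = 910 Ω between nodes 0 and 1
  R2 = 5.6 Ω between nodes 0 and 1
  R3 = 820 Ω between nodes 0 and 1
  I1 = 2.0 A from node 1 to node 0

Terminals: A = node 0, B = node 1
All resistors sit directly between nodes 0 and 1, so they are in parallel and share one voltage V; the full source current 2 A splits among them.
1/R_par = 1/910 + 1/5.6 + 1/820 = 0.1809 S  =>  R_par = 5.528 Ω
V = I × R_par = 2 × 5.528 = 11.06 V
I_R2 = V/R2 = 11.06/5.6 = 1.974 A

Final answer: 1.974 A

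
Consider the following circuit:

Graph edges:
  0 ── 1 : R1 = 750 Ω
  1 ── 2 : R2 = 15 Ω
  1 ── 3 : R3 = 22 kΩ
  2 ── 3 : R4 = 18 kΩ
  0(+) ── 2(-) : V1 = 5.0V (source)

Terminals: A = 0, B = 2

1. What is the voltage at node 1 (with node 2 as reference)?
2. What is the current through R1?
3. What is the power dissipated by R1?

Nodal analysis, taking node 2 as the 0 V reference.
Source V1 fixes V_0 = 5 V.
KCL at each unknown node (sum of currents leaving = 0; resistances in Ω):
  Node 1: (V_1 - 5)/750 + (V_1 - 0)/15 + (V_1 - V_3)/22000 = 0
  Node 3: (V_3 - V_1)/22000 + (V_3 - 0)/18000 = 0
Collecting terms (coefficients in siemens):
  0.06805·V_1 - 0.00004545·V_3 = 0.006667
  0.000101·V_3 - 0.00004545·V_1 = 0
Determinant D = (0.06805)(0.000101) - (-0.00004545)(-0.00004545) = 0.000006871
V_1 = [(0.006667)(0.000101) - (-0.00004545)(0)]/D = 0.098 V
V_3 = [(0.06805)(0) - (0.006667)(-0.00004545)]/D = 0.0441 V
Part 1:
  Read off the nodal solution: V_1 = 0.098 V
Part 2:
  I_R1 = (V_0 - V_1)/R1 = (5 - 0.098)/750 = 0.006536 A
  Magnitude: I_R1 = 0.006536 A
Part 3:
  I_R1 = (V_0 - V_1)/R1 = (5 - 0.098)/750 = 0.006536 A
  P_R1 = I_R1² × R1 = (0.006536)² × 750 = 0.03204 W

Final answers:
1. V_1 = 0.098 V
2. I_R1 = 0.006536 A
3. P_R1 = 0.03204 W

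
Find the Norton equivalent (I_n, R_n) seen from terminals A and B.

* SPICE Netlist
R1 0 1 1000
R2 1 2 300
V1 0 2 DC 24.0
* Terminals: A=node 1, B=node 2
Find the Thévenin equivalent first; then I_n = V_th/R_th and R_n = R_th.
Step 1 — V_th is the open-circuit voltage V_A - V_B (nothing connected across the terminals).
Nodal analysis, taking node 2 as the 0 V reference.
Source V1 fixes V_0 = 24 V.
KCL at each unknown node (sum of currents leaving = 0; resistances in Ω):
  Node 1: (V_1 - 24)/1000 + (V_1 - 0)/300 = 0
Collecting terms: 0.004333 × V_1 = 0.024  =>  V_1 = 5.538 V
V_th = V_1 - V_2 = 5.538 - 0 = 5.538 V
Step 2 — R_th: zero the source — replace V1 by a short circuit (node 2 merges into node 0) — and find the resistance seen between A (node 1) and B (node 0).
Reduce the network between node 1 (A) and node 0 (B) by series/parallel combination:
  Rp1 = R1 ‖ R2 (parallel, both between nodes 0 and 1) = 1/(1/1000 + 1/300) = 230.8 Ω
R_th = 230.8 Ω
I_n = V_th/R_th = 5.538/230.8 = 0.024 A, and R_n = R_th = 230.8 Ω

Final answer: I_n = 0.024 A, R_n = 230.8 Ω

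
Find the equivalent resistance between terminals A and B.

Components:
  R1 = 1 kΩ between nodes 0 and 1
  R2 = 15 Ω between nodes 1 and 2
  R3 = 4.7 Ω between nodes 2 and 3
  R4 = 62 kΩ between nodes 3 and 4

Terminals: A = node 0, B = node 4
Reduce the network between node 0 (A) and node 4 (B) by series/parallel combination:
  Rs1 = R1 + R2 (series, joined only at node 1) = 1000 + 15 = 1015 Ω
  Rs2 = R3 + Rs1 (series, joined only at node 2) = 4.7 + 1015 = 1020 Ω
  Rs3 = R4 + Rs2 (series, joined only at node 3) = 62000 + 1020 = 63020 Ω
R_eq = 63.02 kΩ

Final answer: 63.02 kΩ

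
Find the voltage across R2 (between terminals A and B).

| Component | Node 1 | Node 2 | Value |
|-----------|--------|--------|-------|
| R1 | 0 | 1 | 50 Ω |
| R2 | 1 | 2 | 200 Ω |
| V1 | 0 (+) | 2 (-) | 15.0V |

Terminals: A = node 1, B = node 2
R1 and R2 are in series across V1 (node 0 → node 1 → node 2), and the output A–B is taken across R2, so this is a voltage divider.
Series current: I = V1/(R1 + R2) = 15/(50 + 200) = 15/250 = 0.06 A
V_R2 = I × R2 = V1 × R2/(R1 + R2) = 15 × 200/250 = 12 V

Final answer: 12 V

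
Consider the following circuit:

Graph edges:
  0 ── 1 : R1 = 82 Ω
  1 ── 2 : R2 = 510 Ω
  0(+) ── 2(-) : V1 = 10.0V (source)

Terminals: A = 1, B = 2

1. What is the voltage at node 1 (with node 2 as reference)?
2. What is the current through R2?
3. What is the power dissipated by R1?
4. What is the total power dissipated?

Nodal analysis, taking node 2 as the 0 V reference.
Source V1 fixes V_0 = 10 V.
KCL at each unknown node (sum of currents leaving = 0; resistances in Ω):
  Node 1: (V_1 - 10)/82 + (V_1 - 0)/510 = 0
Collecting terms: 0.01416 × V_1 = 0.122  =>  V_1 = 8.615 V
Part 1:
  Read off the nodal solution: V_1 = 8.615 V
Part 2:
  I_R2 = (V_1 - V_2)/R2 = (8.615 - 0)/510 = 0.01689 A
  Magnitude: I_R2 = 0.01689 A
Part 3:
  I_R1 = (V_0 - V_1)/R1 = (10 - 8.615)/82 = 0.01689 A
  P_R1 = I_R1² × R1 = (0.01689)² × 82 = 0.0234 W
Part 4:
  Power in each resistor, P = (ΔV)²/R:
    P_R1 = (10 - 8.615)²/82 = 0.0234 W
    P_R2 = (8.615 - 0)²/510 = 0.1455 W
  P_total = P_R1 + P_R2 = 0.1689 W

Final answers:
1. V_1 = 8.615 V
2. I_R2 = 0.01689 A
3. P_R1 = 0.0234 W
4. P_total = 0.1689 W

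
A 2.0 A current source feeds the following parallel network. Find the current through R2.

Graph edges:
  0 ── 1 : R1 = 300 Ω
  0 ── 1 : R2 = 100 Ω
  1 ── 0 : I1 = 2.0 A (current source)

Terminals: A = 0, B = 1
All resistors sit directly between nodes 0 and 1, so they are in parallel and share one voltage V; the full source current 2 A splits among them.
1/R_par = 1/300 + 1/100 = 0.01333 S  =>  R_par = 75 Ω
V = I × R_par = 2 × 75 = 150 V
I_R2 = V/R2 = 150/100 = 1.5 A

Final answer: 1.5 A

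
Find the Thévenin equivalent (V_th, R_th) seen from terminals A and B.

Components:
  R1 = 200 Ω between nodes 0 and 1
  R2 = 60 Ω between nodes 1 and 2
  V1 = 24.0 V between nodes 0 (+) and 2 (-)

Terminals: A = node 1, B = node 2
Step 1 — V_th is the open-circuit voltage V_A - V_B (nothing connected across the terminals).
Nodal analysis, taking node 2 as the 0 V reference.
Source V1 fixes V_0 = 24 V.
KCL at each unknown node (sum of currents leaving = 0; resistances in Ω):
  Node 1: (V_1 - 24)/200 + (V_1 - 0)/60 = 0
Collecting terms: 0.02167 × V_1 = 0.12  =>  V_1 = 5.538 V
V_th = V_1 - V_2 = 5.538 - 0 = 5.538 V
Step 2 — R_th: zero the source — replace V1 by a short circuit (node 2 merges into node 0) — and find the resistance seen between A (node 1) and B (node 0).
Reduce the network between node 1 (A) and node 0 (B) by series/parallel combination:
  Rp1 = R1 ‖ R2 (parallel, both between nodes 0 and 1) = 1/(1/200 + 1/60) = 46.15 Ω
R_th = 46.15 Ω

Final answer: V_th = 5.538 V, R_th = 46.15 Ω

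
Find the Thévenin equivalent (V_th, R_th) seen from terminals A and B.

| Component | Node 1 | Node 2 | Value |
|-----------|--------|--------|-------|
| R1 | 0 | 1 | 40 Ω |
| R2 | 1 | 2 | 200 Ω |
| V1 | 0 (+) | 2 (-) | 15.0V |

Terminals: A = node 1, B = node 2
Step 1 — V_th is the open-circuit voltage V_A - V_B (nothing connected across the terminals).
Nodal analysis, taking node 2 as the 0 V reference.
Source V1 fixes V_0 = 15 V.
KCL at each unknown node (sum of currents leaving = 0; resistances in Ω):
  Node 1: (V_1 - 15)/40 + (V_1 - 0)/200 = 0
Collecting terms: 0.03 × V_1 = 0.375  =>  V_1 = 12.5 V
V_th = V_1 - V_2 = 12.5 - 0 = 12.5 V
Step 2 — R_th: zero the source — replace V1 by a short circuit (node 2 merges into node 0) — and find the resistance seen between A (node 1) and B (node 0).
Reduce the network between node 1 (A) and node 0 (B) by series/parallel combination:
  Rp1 = R1 ‖ R2 (parallel, both between nodes 0 and 1) = 1/(1/40 + 1/200) = 33.33 Ω
R_th = 33.33 Ω

Final answer: V_th = 12.5 V, R_th = 33.33 Ω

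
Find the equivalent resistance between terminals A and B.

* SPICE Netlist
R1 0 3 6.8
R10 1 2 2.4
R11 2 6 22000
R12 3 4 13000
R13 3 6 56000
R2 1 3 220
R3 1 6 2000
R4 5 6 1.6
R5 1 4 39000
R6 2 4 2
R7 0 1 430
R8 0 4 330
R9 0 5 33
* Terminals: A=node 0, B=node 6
The network is not a plain series/parallel combination. Inject a 1 A test current into terminal A (node 0) and return it from terminal B (node 6); then R_eq = V_A / (1 A).
Nodal analysis, taking node 6 as the 0 V reference.
Current source I_test pushes 1 A into node 0 and draws it out of node 6.
KCL at each unknown node (sum of currents leaving = 0; resistances in Ω):
  Node 0: (V_0 - V_3)/6.8 + (V_0 - V_1)/430 + (V_0 - V_4)/330 + (V_0 - V_5)/33 - 1 = 0
  Node 1: (V_1 - V_0)/430 + (V_1 - V_3)/220 + (V_1 - 0)/2000 + (V_1 - V_4)/39000 + (V_1 - V_2)/2.4 = 0
  Node 2: (V_2 - V_1)/2.4 + (V_2 - V_4)/2 + (V_2 - 0)/22000 = 0
  Node 3: (V_3 - V_0)/6.8 + (V_3 - V_1)/220 + (V_3 - V_4)/13000 + (V_3 - 0)/56000 = 0
  Node 4: (V_4 - V_0)/330 + (V_4 - V_1)/39000 + (V_4 - V_2)/2 + (V_4 - V_3)/13000 = 0
  Node 5: (V_5 - V_0)/33 + (V_5 - 0)/1.6 = 0
Collecting terms (coefficients in siemens):
  0.1827·V_0 - 0.002326·V_1 - 0.1471·V_3 - 0.00303·V_4 - 0.0303·V_5 = 1
  0.4241·V_1 - 0.002326·V_0 - 0.4167·V_2 - 0.004545·V_3 - 0.00002564·V_4 = 0
  0.9167·V_2 - 0.4167·V_1 - 0.5·V_4 = 0
  0.1517·V_3 - 0.1471·V_0 - 0.004545·V_1 - 0.00007692·V_4 = 0
  0.5031·V_4 - 0.00303·V_0 - 0.00002564·V_1 - 0.5·V_2 - 0.00007692·V_3 = 0
  0.6553·V_5 - 0.0303·V_0 = 0
Solving these 6 simultaneous equations (Gaussian elimination) gives:
  V_0 = 33.97 V, V_1 = 32.18 V, V_2 = 32.19 V, V_3 = 33.91 V
  V_4 = 32.2 V, V_5 = 1.571 V
R_eq = V_0 / 1 A = 33.97 Ω

Final answer: 33.97 Ω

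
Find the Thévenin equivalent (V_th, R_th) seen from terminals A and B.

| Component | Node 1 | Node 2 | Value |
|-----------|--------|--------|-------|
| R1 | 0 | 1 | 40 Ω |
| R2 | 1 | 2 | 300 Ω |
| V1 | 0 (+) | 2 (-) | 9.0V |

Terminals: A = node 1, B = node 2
Step 1 — V_th is the open-circuit voltage V_A - V_B (nothing connected across the terminals).
Nodal analysis, taking node 2 as the 0 V reference.
Source V1 fixes V_0 = 9 V.
KCL at each unknown node (sum of currents leaving = 0; resistances in Ω):
  Node 1: (V_1 - 9)/40 + (V_1 - 0)/300 = 0
Collecting terms: 0.02833 × V_1 = 0.225  =>  V_1 = 7.941 V
V_th = V_1 - V_2 = 7.941 - 0 = 7.941 V
Step 2 — R_th: zero the source — replace V1 by a short circuit (node 2 merges into node 0) — and find the resistance seen between A (node 1) and B (node 0).
Reduce the network between node 1 (A) and node 0 (B) by series/parallel combination:
  Rp1 = R1 ‖ R2 (parallel, both between nodes 0 and 1) = 1/(1/40 + 1/300) = 35.29 Ω
R_th = 35.29 Ω

Final answer: V_th = 7.941 V, R_th = 35.29 Ω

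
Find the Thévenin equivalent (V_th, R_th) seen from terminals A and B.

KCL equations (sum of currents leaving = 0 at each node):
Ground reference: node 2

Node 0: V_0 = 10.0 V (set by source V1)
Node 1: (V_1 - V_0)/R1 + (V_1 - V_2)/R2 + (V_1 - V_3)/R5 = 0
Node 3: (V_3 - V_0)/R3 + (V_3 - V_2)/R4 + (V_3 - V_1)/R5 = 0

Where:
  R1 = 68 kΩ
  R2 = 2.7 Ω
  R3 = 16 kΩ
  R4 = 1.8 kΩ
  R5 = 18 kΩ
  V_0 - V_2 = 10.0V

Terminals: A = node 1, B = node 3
Step 1 — V_th is the open-circuit voltage V_A - V_B (nothing connected across the terminals).
Nodal analysis, taking node 2 as the 0 V reference.
Source V1 fixes V_0 = 10 V.
KCL at each unknown node (sum of currents leaving = 0; resistances in Ω):
  Node 1: (V_1 - 10)/68000 + (V_1 - 0)/2.7 + (V_1 - V_3)/18000 = 0
  Node 3: (V_3 - 10)/16000 + (V_3 - 0)/1800 + (V_3 - V_1)/18000 = 0
Collecting terms (coefficients in siemens):
  0.3704·V_1 - 0.00005556·V_3 = 0.0001471
  0.0006736·V_3 - 0.00005556·V_1 = 0.000625
Determinant D = (0.3704)(0.0006736) - (-0.00005556)(-0.00005556) = 0.0002495
V_1 = [(0.0001471)(0.0006736) - (-0.00005556)(0.000625)]/D = 0.0005361 V
V_3 = [(0.3704)(0.000625) - (0.0001471)(-0.00005556)]/D = 0.9279 V
V_th = V_1 - V_3 = 0.0005361 - 0.9279 = -0.9273 V
Step 2 — R_th: zero the source — replace V1 by a short circuit (node 2 merges into node 0) — and find the resistance seen between A (node 1) and B (node 3).
Reduce the network between node 1 (A) and node 3 (B) by series/parallel combination:
  Rp1 = R1 ‖ R2 (parallel, both between nodes 0 and 1) = 1/(1/68000 + 1/2.7) = 2.7 Ω
  Rp2 = R3 ‖ R4 (parallel, both between nodes 0 and 3) = 1/(1/16000 + 1/1800) = 1618 Ω
  Rs1 = Rp1 + Rp2 (series, joined only at node 0) = 2.7 + 1618 = 1621 Ω
  Rp3 = R5 ‖ Rs1 (parallel, both between nodes 1 and 3) = 1/(1/18000 + 1/1621) = 1487 Ω
R_th = 1.487 kΩ

Final answer: V_th = -0.9273 V, R_th = 1.487 kΩ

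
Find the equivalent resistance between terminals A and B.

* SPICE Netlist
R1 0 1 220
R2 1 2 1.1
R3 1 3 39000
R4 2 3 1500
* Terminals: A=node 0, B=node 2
Reduce the network between node 0 (A) and node 2 (B) by series/parallel combination:
  Rs1 = R3 + R4 (series, joined only at node 3) = 39000 + 1500 = 40500 Ω
  Rp1 = R2 ‖ Rs1 (parallel, both between nodes 1 and 2) = 1/(1/1.1 + 1/40500) = 1.1 Ω
  Rs2 = R1 + Rp1 (series, joined only at node 1) = 220 + 1.1 = 221.1 Ω
R_eq = 221.1 Ω

Final answer: 221.1 Ω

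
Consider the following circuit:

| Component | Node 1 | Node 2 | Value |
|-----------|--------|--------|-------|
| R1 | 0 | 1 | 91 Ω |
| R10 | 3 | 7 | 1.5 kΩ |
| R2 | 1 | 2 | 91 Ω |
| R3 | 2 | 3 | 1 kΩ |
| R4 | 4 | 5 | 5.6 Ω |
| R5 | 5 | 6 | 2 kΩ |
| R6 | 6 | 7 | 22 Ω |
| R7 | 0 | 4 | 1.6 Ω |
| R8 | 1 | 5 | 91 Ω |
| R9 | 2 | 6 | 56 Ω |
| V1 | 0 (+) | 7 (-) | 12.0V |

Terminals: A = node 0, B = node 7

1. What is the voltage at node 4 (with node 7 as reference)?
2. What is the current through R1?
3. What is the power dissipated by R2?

Nodal analysis, taking node 7 as the 0 V reference.
Source V1 fixes V_0 = 12 V.
KCL at each unknown node (sum of currents leaving = 0; resistances in Ω):
  Node 1: (V_1 - 12)/91 + (V_1 - V_2)/91 + (V_1 - V_5)/91 = 0
  Node 2: (V_2 - V_1)/91 + (V_2 - V_3)/1000 + (V_2 - V_6)/56 = 0
  Node 3: (V_3 - V_2)/1000 + (V_3 - 0)/1500 = 0
  Node 4: (V_4 - V_5)/5.6 + (V_4 - 12)/1.6 = 0
  Node 5: (V_5 - V_4)/5.6 + (V_5 - V_6)/2000 + (V_5 - V_1)/91 = 0
  Node 6: (V_6 - V_5)/2000 + (V_6 - 0)/22 + (V_6 - V_2)/56 = 0
Collecting terms (coefficients in siemens):
  0.03297·V_1 - 0.01099·V_2 - 0.01099·V_5 = 0.1319
  0.02985·V_2 - 0.01099·V_1 - 0.001·V_3 - 0.01786·V_6 = 0
  0.001667·V_3 - 0.001·V_2 = 0
  0.8036·V_4 - 0.1786·V_5 = 7.5
  0.1901·V_5 - 0.01099·V_1 - 0.1786·V_4 - 0.0005·V_6 = 0
  0.06381·V_6 - 0.01786·V_2 - 0.0005·V_5 = 0
Solving these 6 simultaneous equations (Gaussian elimination) gives:
  V_1 = 9.36 V, V_2 = 4.31 V, V_3 = 2.586 V, V_4 = 11.95 V
  V_5 = 11.77 V, V_6 = 1.298 V
Part 1:
  Read off the nodal solution: V_4 = 11.95 V
Part 2:
  I_R1 = (V_0 - V_1)/R1 = (12 - 9.36)/91 = 0.02901 A
  Magnitude: I_R1 = 0.02901 A
Part 3:
  I_R2 = (V_1 - V_2)/R2 = (9.36 - 4.31)/91 = 0.0555 A
  P_R2 = I_R2² × R2 = (0.0555)² × 91 = 0.2803 W

Final answers:
1. V_4 = 11.95 V
2. I_R1 = 0.02901 A
3. P_R2 = 0.2803 W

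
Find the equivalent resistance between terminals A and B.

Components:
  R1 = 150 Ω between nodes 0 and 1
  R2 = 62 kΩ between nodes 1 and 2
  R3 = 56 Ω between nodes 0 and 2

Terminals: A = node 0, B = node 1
Reduce the network between node 0 (A) and node 1 (B) by series/parallel combination:
  Rs1 = R3 + R2 (series, joined only at node 2) = 56 + 62000 = 62060 Ω
  Rp1 = R1 ‖ Rs1 (parallel, both between nodes 0 and 1) = 1/(1/150 + 1/62060) = 149.6 Ω
R_eq = 149.6 Ω

Final answer: 149.6 Ω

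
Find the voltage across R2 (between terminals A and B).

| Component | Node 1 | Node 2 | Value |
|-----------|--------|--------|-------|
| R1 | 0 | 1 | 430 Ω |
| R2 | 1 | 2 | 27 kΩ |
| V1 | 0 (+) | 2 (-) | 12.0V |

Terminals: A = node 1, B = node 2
R1 and R2 are in series across V1 (node 0 → node 1 → node 2), and the output A–B is taken across R2, so this is a voltage divider.
Series current: I = V1/(R1 + R2) = 12/(430 + 27000) = 12/27430 = 0.0004375 A
V_R2 = I × R2 = V1 × R2/(R1 + R2) = 12 × 27000/27430 = 11.81 V

Final answer: 11.81 V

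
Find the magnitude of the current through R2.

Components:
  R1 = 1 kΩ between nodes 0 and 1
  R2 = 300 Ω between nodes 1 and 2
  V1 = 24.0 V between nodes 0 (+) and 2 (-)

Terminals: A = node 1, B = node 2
Nodal analysis, taking node 2 as the 0 V reference.
Source V1 fixes V_0 = 24 V.
KCL at each unknown node (sum of currents leaving = 0; resistances in Ω):
  Node 1: (V_1 - 24)/1000 + (V_1 - 0)/300 = 0
Collecting terms: 0.004333 × V_1 = 0.024  =>  V_1 = 5.538 V
I_R2 = (V_1 - V_2)/R2 = (5.538 - 0)/300 = 0.01846 A
|I_R2| = 0.01846 A

Final answer: |I_R2| = 0.01846 A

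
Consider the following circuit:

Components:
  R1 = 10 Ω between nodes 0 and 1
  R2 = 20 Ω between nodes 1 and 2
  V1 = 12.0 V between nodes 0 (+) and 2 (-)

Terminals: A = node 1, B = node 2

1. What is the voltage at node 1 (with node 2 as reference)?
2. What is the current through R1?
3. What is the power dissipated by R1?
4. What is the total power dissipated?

Nodal analysis, taking node 2 as the 0 V reference.
Source V1 fixes V_0 = 12 V.
KCL at each unknown node (sum of currents leaving = 0; resistances in Ω):
  Node 1: (V_1 - 12)/10 + (V_1 - 0)/20 = 0
Collecting terms: 0.15 × V_1 = 1.2  =>  V_1 = 8 V
Part 1:
  Read off the nodal solution: V_1 = 8 V
Part 2:
  I_R1 = (V_0 - V_1)/R1 = (12 - 8)/10 = 0.4 A
  Magnitude: I_R1 = 0.4 A
Part 3:
  I_R1 = (V_0 - V_1)/R1 = (12 - 8)/10 = 0.4 A
  P_R1 = I_R1² × R1 = (0.4)² × 10 = 1.6 W
Part 4:
  Power in each resistor, P = (ΔV)²/R:
    P_R1 = (12 - 8)²/10 = 1.6 W
    P_R2 = (8 - 0)²/20 = 3.2 W
  P_total = P_R1 + P_R2 = 4.8 W

Final answers:
1. V_1 = 8 V
2. I_R1 = 0.4 A
3. P_R1 = 1.6 W
4. P_total = 4.8 W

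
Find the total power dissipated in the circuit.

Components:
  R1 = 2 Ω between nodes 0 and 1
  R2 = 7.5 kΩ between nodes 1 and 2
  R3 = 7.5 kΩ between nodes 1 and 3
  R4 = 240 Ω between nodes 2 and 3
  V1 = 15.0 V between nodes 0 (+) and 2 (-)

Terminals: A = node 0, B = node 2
Nodal analysis, taking node 2 as the 0 V reference.
Source V1 fixes V_0 = 15 V.
KCL at each unknown node (sum of currents leaving = 0; resistances in Ω):
  Node 1: (V_1 - 15)/2 + (V_1 - 0)/7500 + (V_1 - V_3)/7500 = 0
  Node 3: (V_3 - V_1)/7500 + (V_3 - 0)/240 = 0
Collecting terms (coefficients in siemens):
  0.5003·V_1 - 0.0001333·V_3 = 7.5
  0.0043·V_3 - 0.0001333·V_1 = 0
Determinant D = (0.5003)(0.0043) - (-0.0001333)(-0.0001333) = 0.002151
V_1 = [(7.5)(0.0043) - (-0.0001333)(0)]/D = 14.99 V
V_3 = [(0.5003)(0) - (7.5)(-0.0001333)]/D = 0.4649 V
Power in each resistor, P = (ΔV)²/R:
  P_R1 = (15 - 14.99)²/2 = 0.00003098 W
  P_R2 = (14.99 - 0)²/7500 = 0.02997 W
  P_R3 = (14.99 - 0.4649)²/7500 = 0.02814 W
  P_R4 = (0 - 0.4649)²/240 = 0.0009004 W
P_total = P_R1 + P_R2 + P_R3 + P_R4 = 0.05904 W

Final answer: 0.05904 W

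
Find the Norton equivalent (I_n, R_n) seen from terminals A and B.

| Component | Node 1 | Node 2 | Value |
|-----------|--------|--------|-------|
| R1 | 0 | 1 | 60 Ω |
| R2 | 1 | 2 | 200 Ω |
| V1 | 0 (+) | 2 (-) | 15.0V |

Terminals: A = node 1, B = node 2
Find the Thévenin equivalent first; then I_n = V_th/R_th and R_n = R_th.
Step 1 — V_th is the open-circuit voltage V_A - V_B (nothing connected across the terminals).
Nodal analysis, taking node 2 as the 0 V reference.
Source V1 fixes V_0 = 15 V.
KCL at each unknown node (sum of currents leaving = 0; resistances in Ω):
  Node 1: (V_1 - 15)/60 + (V_1 - 0)/200 = 0
Collecting terms: 0.02167 × V_1 = 0.25  =>  V_1 = 11.54 V
V_th = V_1 - V_2 = 11.54 - 0 = 11.54 V
Step 2 — R_th: zero the source — replace V1 by a short circuit (node 2 merges into node 0) — and find the resistance seen between A (node 1) and B (node 0).
Reduce the network between node 1 (A) and node 0 (B) by series/parallel combination:
  Rp1 = R1 ‖ R2 (parallel, both between nodes 0 and 1) = 1/(1/60 + 1/200) = 46.15 Ω
R_th = 46.15 Ω
I_n = V_th/R_th = 11.54/46.15 = 0.25 A, and R_n = R_th = 46.15 Ω

Final answer: I_n = 0.25 A, R_n = 46.15 Ω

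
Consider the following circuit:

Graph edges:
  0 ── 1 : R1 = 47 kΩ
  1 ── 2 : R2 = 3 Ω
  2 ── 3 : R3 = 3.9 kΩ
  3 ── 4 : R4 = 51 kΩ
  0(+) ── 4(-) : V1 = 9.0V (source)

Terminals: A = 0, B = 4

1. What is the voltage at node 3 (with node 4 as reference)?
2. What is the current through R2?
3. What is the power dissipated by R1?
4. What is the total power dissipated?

Nodal analysis, taking node 4 as the 0 V reference.
Source V1 fixes V_0 = 9 V.
KCL at each unknown node (sum of currents leaving = 0; resistances in Ω):
  Node 1: (V_1 - 9)/47000 + (V_1 - V_2)/3 = 0
  Node 2: (V_2 - V_1)/3 + (V_2 - V_3)/3900 = 0
  Node 3: (V_3 - V_2)/3900 + (V_3 - 0)/51000 = 0
Collecting terms (coefficients in siemens):
  0.3334·V_1 - 0.3333·V_2 = 0.0001915
  0.3336·V_2 - 0.3333·V_1 - 0.0002564·V_3 = 0
  0.000276·V_3 - 0.0002564·V_2 = 0
Solving these 3 simultaneous equations (Gaussian elimination) gives:
  V_1 = 4.849 V, V_2 = 4.849 V, V_3 = 4.504 V
Part 1:
  Read off the nodal solution: V_3 = 4.504 V
Part 2:
  I_R2 = (V_1 - V_2)/R2 = (4.849 - 4.849)/3 = 0.00008832 A
  Magnitude: I_R2 = 0.00008832 A
Part 3:
  I_R1 = (V_0 - V_1)/R1 = (9 - 4.849)/47000 = 0.00008832 A
  P_R1 = I_R1² × R1 = (0.00008832)² × 47000 = 0.0003666 W
Part 4:
  Power in each resistor, P = (ΔV)²/R:
    P_R1 = (9 - 4.849)²/47000 = 0.0003666 W
    P_R2 = (4.849 - 4.849)²/3 = 0.0000000234 W
    P_R3 = (4.849 - 4.504)²/3900 = 0.00003042 W
    P_R4 = (4.504 - 0)²/51000 = 0.0003978 W
  P_total = P_R1 + P_R2 + P_R3 + P_R4 = 0.0007949 W

Final answers:
1. V_3 = 4.504 V
2. I_R2 = 8.832e-05 A
3. P_R1 = 0.0003666 W
4. P_total = 0.0007949 W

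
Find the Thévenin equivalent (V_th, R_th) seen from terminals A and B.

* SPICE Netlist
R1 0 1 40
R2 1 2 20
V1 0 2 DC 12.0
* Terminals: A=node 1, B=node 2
Step 1 — V_th is the open-circuit voltage V_A - V_B (nothing connected across the terminals).
Nodal analysis, taking node 2 as the 0 V reference.
Source V1 fixes V_0 = 12 V.
KCL at each unknown node (sum of currents leaving = 0; resistances in Ω):
  Node 1: (V_1 - 12)/40 + (V_1 - 0)/20 = 0
Collecting terms: 0.075 × V_1 = 0.3  =>  V_1 = 4 V
V_th = V_1 - V_2 = 4 - 0 = 4 V
Step 2 — R_th: zero the source — replace V1 by a short circuit (node 2 merges into node 0) — and find the resistance seen between A (node 1) and B (node 0).
Reduce the network between node 1 (A) and node 0 (B) by series/parallel combination:
  Rp1 = R1 ‖ R2 (parallel, both between nodes 0 and 1) = 1/(1/40 + 1/20) = 13.33 Ω
R_th = 13.33 Ω

Final answer: V_th = 4 V, R_th = 13.33 Ω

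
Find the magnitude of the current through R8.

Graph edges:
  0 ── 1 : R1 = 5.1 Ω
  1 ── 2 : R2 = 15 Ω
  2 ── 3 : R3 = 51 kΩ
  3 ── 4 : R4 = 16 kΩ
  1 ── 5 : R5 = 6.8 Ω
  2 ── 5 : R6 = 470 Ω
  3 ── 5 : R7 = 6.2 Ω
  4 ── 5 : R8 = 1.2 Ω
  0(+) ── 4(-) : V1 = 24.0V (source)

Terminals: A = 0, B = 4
Nodal analysis, taking node 4 as the 0 V reference.
Source V1 fixes V_0 = 24 V.
KCL at each unknown node (sum of currents leaving = 0; resistances in Ω):
  Node 1: (V_1 - 24)/5.1 + (V_1 - V_2)/15 + (V_1 - V_5)/6.8 = 0
  Node 2: (V_2 - V_1)/15 + (V_2 - V_3)/51000 + (V_2 - V_5)/470 = 0
  Node 3: (V_3 - V_2)/51000 + (V_3 - 0)/16000 + (V_3 - V_5)/6.2 = 0
  Node 5: (V_5 - V_1)/6.8 + (V_5 - V_2)/470 + (V_5 - V_3)/6.2 + (V_5 - 0)/1.2 = 0
Collecting terms (coefficients in siemens):
  0.4098·V_1 - 0.06667·V_2 - 0.1471·V_5 = 4.706
  0.06881·V_2 - 0.06667·V_1 - 0.00001961·V_3 - 0.002128·V_5 = 0
  0.1614·V_3 - 0.00001961·V_2 - 0.1613·V_5 = 0
  1.144·V_5 - 0.1471·V_1 - 0.002128·V_2 - 0.1613·V_3 = 0
Solving these 4 simultaneous equations (Gaussian elimination) gives:
  V_1 = 14.59 V, V_2 = 14.2 V, V_3 = 2.215 V, V_5 = 2.214 V
I_R8 = (V_4 - V_5)/R8 = (0 - 2.214)/1.2 = -1.845 A
|I_R8| = 1.845 A

Final answer: |I_R8| = 1.845 A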